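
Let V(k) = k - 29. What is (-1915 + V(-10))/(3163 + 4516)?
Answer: -1954/7679 ≈ -0.25446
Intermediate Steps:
V(k) = -29 + k
(-1915 + V(-10))/(3163 + 4516) = (-1915 + (-29 - 10))/(3163 + 4516) = (-1915 - 39)/7679 = -1954*1/7679 = -1954/7679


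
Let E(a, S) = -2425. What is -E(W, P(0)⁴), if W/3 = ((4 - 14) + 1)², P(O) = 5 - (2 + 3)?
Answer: 2425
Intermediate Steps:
P(O) = 0 (P(O) = 5 - 1*5 = 5 - 5 = 0)
W = 243 (W = 3*((4 - 14) + 1)² = 3*(-10 + 1)² = 3*(-9)² = 3*81 = 243)
-E(W, P(0)⁴) = -1*(-2425) = 2425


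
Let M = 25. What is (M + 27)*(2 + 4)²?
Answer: 1872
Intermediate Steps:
(M + 27)*(2 + 4)² = (25 + 27)*(2 + 4)² = 52*6² = 52*36 = 1872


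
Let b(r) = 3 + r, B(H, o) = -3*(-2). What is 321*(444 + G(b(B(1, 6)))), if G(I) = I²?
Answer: 168525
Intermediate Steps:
B(H, o) = 6
321*(444 + G(b(B(1, 6)))) = 321*(444 + (3 + 6)²) = 321*(444 + 9²) = 321*(444 + 81) = 321*525 = 168525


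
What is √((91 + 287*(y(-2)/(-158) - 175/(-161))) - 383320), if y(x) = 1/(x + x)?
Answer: I*√20227118523262/7268 ≈ 618.8*I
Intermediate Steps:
y(x) = 1/(2*x)
√((91 + 287*(y(-2)/(-158) - 175/(-161))) - 383320) = √((91 + 287*(((½)/(-2))/(-158) - 175/(-161))) - 383320) = √((91 + 287*(((½)*(-½))*(-1/158) - 175*(-1/161))) - 383320) = √((91 + 287*(-¼*(-1/158) + 25/23)) - 383320) = √((91 + 287*(1/632 + 25/23)) - 383320) = √((91 + 287*(15823/14536)) - 383320) = √((91 + 4541201/14536) - 383320) = √(5863977/14536 - 383320) = √(-5566075543/14536) = I*√20227118523262/7268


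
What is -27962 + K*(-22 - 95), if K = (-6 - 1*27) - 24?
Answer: -21293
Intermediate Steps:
K = -57 (K = (-6 - 27) - 24 = -33 - 24 = -57)
-27962 + K*(-22 - 95) = -27962 - 57*(-22 - 95) = -27962 - 57*(-117) = -27962 + 6669 = -21293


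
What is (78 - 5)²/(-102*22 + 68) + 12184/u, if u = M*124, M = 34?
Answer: 29745/67456 ≈ 0.44095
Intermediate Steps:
u = 4216 (u = 34*124 = 4216)
(78 - 5)²/(-102*22 + 68) + 12184/u = (78 - 5)²/(-102*22 + 68) + 12184/4216 = 73²/(-2244 + 68) + 12184*(1/4216) = 5329/(-2176) + 1523/527 = 5329*(-1/2176) + 1523/527 = -5329/2176 + 1523/527 = 29745/67456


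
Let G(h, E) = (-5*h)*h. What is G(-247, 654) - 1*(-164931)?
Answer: -140114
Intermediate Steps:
G(h, E) = -5*h²
G(-247, 654) - 1*(-164931) = -5*(-247)² - 1*(-164931) = -5*61009 + 164931 = -305045 + 164931 = -140114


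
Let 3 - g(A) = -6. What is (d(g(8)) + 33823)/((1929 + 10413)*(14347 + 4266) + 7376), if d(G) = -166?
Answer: 33657/229729022 ≈ 0.00014651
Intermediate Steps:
g(A) = 9 (g(A) = 3 - 1*(-6) = 3 + 6 = 9)
(d(g(8)) + 33823)/((1929 + 10413)*(14347 + 4266) + 7376) = (-166 + 33823)/((1929 + 10413)*(14347 + 4266) + 7376) = 33657/(12342*18613 + 7376) = 33657/(229721646 + 7376) = 33657/229729022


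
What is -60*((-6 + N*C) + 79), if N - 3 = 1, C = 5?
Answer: -5580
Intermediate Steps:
N = 4 (N = 3 + 1 = 4)
-60*((-6 + N*C) + 79) = -60*((-6 + 4*5) + 79) = -60*((-6 + 20) + 79) = -60*(14 + 79) = -60*93 = -5580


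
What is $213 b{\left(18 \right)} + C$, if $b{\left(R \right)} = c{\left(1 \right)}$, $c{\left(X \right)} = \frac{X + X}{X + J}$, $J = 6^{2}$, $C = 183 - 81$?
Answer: $\frac{4200}{37} \approx 113.51$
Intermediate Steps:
$C = 102$
$J = 36$
$c{\left(X \right)} = \frac{2 X}{36 + X}$ ($c{\left(X \right)} = \frac{X + X}{X + 36} = \frac{2 X}{36 + X}$)
$b{\left(R \right)} = \frac{2}{37}$ ($b{\left(R \right)} = 2 \cdot 1 \frac{1}{36 + 1} = 2 \cdot 1 \cdot \frac{1}{37} = \frac{2}{37}$)
$213 b{\left(18 \right)} + C = 213 \cdot \frac{2}{37} + 102 = \frac{426}{37} + 102 = \frac{4200}{37}$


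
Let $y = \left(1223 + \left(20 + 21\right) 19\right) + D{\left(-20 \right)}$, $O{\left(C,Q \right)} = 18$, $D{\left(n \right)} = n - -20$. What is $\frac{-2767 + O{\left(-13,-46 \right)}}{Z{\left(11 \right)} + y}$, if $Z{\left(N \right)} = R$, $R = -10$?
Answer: $- \frac{2749}{1992} \approx -1.38$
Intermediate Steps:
$D{\left(n \right)} = 20 + n$ ($D{\left(n \right)} = n + 20 = 20 + n$)
$Z{\left(N \right)} = -10$
$y = 2002$ ($y = \left(1223 + \left(20 + 21\right) 19\right) + \left(20 - 20\right) = \left(1223 + 41 \cdot 19\right) + 0 = \left(1223 + 779\right) + 0 = 2002 + 0 = 2002$)
$\frac{-2767 + O{\left(-13,-46 \right)}}{Z{\left(11 \right)} + y} = \frac{-2767 + 18}{-10 + 2002} = - \frac{2749}{1992}$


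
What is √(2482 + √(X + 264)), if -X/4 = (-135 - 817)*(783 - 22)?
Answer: √(2482 + 2*√724538) ≈ 64.687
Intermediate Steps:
X = 2897888 (X = -4*(-135 - 817)*(783 - 22) = -(-3808)*761 = -4*(-724472) = 2897888)
√(2482 + √(X + 264)) = √(2482 + √(2897888 + 264)) = √(2482 + √2898152) = √(2482 + 2*√724538)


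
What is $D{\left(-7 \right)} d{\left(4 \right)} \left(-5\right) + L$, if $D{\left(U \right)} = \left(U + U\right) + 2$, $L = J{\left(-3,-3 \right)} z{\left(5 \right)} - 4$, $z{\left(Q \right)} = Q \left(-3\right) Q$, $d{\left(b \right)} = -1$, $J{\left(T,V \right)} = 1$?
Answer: $-139$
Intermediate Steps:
$z{\left(Q \right)} = - 3 Q^{2}$ ($z{\left(Q \right)} = - 3 Q Q = - 3 Q^{2}$)
$L = -79$ ($L = 1 \left(- 3 \cdot 5^{2}\right) - 4 = 1 \left(\left(-3\right) 25\right) - 4 = 1 \left(-75\right) - 4 = -75 - 4 = -79$)
$D{\left(U \right)} = 2 + 2 U$ ($D{\left(U \right)} = 2 U + 2 = 2 + 2 U$)
$D{\left(-7 \right)} d{\left(4 \right)} \left(-5\right) + L = \left(2 + 2 \left(-7\right)\right) \left(\left(-1\right) \left(-5\right)\right) - 79 = \left(2 - 14\right) 5 - 79 = \left(-12\right) 5 - 79 = -60 - 79 = -139$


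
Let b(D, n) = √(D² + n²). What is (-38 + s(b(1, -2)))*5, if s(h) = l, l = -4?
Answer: -210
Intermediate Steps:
s(h) = -4
(-38 + s(b(1, -2)))*5 = (-38 - 4)*5 = -42*5 = -210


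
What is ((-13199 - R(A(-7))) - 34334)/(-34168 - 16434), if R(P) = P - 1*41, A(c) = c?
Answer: 47485/50602 ≈ 0.93840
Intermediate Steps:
R(P) = -41 + P (R(P) = P - 41 = -41 + P)
((-13199 - R(A(-7))) - 34334)/(-34168 - 16434) = ((-13199 - (-41 - 7)) - 34334)/(-34168 - 16434) = ((-13199 - 1*(-48)) - 34334)/(-50602) = ((-13199 + 48) - 34334)*(-1/50602) = (-13151 - 34334)*(-1/50602) = -47485*(-1/50602) = 47485/50602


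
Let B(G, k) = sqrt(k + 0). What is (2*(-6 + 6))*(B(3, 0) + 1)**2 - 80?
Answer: -80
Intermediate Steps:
B(G, k) = sqrt(k)
(2*(-6 + 6))*(B(3, 0) + 1)**2 - 80 = (2*(-6 + 6))*(sqrt(0) + 1)**2 - 80 = (2*0)*(0 + 1)**2 - 80 = 0*1**2 - 80 = 0*1 - 80 = 0 - 80 = -80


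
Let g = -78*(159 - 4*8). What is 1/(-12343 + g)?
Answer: -1/22249 ≈ -4.4946e-5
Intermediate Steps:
g = -9906 (g = -78*(159 - 32) = -78*127 = -9906)
1/(-12343 + g) = 1/(-12343 - 9906) = 1/(-22249) = -1/22249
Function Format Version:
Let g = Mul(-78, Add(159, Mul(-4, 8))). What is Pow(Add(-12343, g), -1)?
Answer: Rational(-1, 22249) ≈ -4.4946e-5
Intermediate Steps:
g = -9906 (g = Mul(-78, Add(159, -32)) = Mul(-78, 127) = -9906)
Pow(Add(-12343, g), -1) = Pow(Add(-12343, -9906), -1) = Pow(-22249, -1) = Rational(-1, 22249)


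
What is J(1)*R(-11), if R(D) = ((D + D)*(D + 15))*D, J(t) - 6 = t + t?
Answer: 7744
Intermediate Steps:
J(t) = 6 + 2*t (J(t) = 6 + (t + t) = 6 + 2*t)
R(D) = 2*D²*(15 + D) (R(D) = ((2*D)*(15 + D))*D = (2*D*(15 + D))*D = 2*D²*(15 + D))
J(1)*R(-11) = (6 + 2*1)*(2*(-11)²*(15 - 11)) = (6 + 2)*(2*121*4) = 8*968 = 7744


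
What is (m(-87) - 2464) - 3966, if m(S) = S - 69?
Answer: -6586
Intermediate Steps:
m(S) = -69 + S
(m(-87) - 2464) - 3966 = ((-69 - 87) - 2464) - 3966 = (-156 - 2464) - 3966 = -2620 - 3966 = -6586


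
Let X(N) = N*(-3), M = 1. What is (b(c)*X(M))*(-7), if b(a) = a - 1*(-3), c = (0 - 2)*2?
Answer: -21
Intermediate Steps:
c = -4 (c = -2*2 = -4)
X(N) = -3*N
b(a) = 3 + a (b(a) = a + 3 = 3 + a)
(b(c)*X(M))*(-7) = ((3 - 4)*(-3*1))*(-7) = -1*(-3)*(-7) = 3*(-7) = -21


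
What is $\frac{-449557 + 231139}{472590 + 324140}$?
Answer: $- \frac{109209}{398365} \approx -0.27414$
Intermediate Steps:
$\frac{-449557 + 231139}{472590 + 324140} = - \frac{218418}{796730} = \left(-218418\right) \frac{1}{796730} = - \frac{109209}{398365}$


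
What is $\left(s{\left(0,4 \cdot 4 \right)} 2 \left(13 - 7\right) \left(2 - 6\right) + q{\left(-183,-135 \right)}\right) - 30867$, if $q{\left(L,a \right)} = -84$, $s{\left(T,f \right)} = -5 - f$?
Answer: $-29943$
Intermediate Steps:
$\left(s{\left(0,4 \cdot 4 \right)} 2 \left(13 - 7\right) \left(2 - 6\right) + q{\left(-183,-135 \right)}\right) - 30867 = \left(\left(-5 - 4 \cdot 4\right) 2 \left(13 - 7\right) \left(2 - 6\right) - 84\right) - 30867 = \left(\left(-5 - 16\right) 2 \cdot 6 \left(-4\right) - 84\right) - 30867 = \left(\left(-5 - 16\right) 2 \left(-24\right) - 84\right) - 30867 = \left(\left(-21\right) 2 \left(-24\right) - 84\right) - 30867 = \left(\left(-42\right) \left(-24\right) - 84\right) - 30867 = \left(1008 - 84\right) - 30867 = 924 - 30867 = -29943$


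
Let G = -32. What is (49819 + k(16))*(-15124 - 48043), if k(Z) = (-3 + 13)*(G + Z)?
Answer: -3136810053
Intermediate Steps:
k(Z) = -320 + 10*Z (k(Z) = (-3 + 13)*(-32 + Z) = 10*(-32 + Z) = -320 + 10*Z)
(49819 + k(16))*(-15124 - 48043) = (49819 + (-320 + 10*16))*(-15124 - 48043) = (49819 + (-320 + 160))*(-63167) = (49819 - 160)*(-63167) = 49659*(-63167) = -3136810053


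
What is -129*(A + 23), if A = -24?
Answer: 129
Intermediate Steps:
-129*(A + 23) = -129*(-24 + 23) = -129*(-1) = 129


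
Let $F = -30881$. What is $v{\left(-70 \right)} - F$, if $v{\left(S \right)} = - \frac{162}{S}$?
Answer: $\frac{1080916}{35} \approx 30883.0$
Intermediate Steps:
$v{\left(-70 \right)} - F = - \frac{162}{-70} - -30881 = \left(-162\right) \left(- \frac{1}{70}\right) + 30881 = \frac{81}{35} + 30881 = \frac{1080916}{35}$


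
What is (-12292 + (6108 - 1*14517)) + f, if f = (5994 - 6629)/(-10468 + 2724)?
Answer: -160307909/7744 ≈ -20701.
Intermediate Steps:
f = 635/7744 (f = -635/(-7744) = -635*(-1/7744) = 635/7744 ≈ 0.081999)
(-12292 + (6108 - 1*14517)) + f = (-12292 + (6108 - 1*14517)) + 635/7744 = (-12292 + (6108 - 14517)) + 635/7744 = (-12292 - 8409) + 635/7744 = -20701 + 635/7744 = -160307909/7744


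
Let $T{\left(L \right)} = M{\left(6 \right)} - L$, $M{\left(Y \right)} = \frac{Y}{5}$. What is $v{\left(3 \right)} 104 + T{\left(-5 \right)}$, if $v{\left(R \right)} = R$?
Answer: $\frac{1591}{5} \approx 318.2$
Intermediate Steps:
$M{\left(Y \right)} = \frac{Y}{5}$ ($M{\left(Y \right)} = Y \frac{1}{5} = \frac{Y}{5}$)
$T{\left(L \right)} = \frac{6}{5} - L$ ($T{\left(L \right)} = \frac{1}{5} \cdot 6 - L = \frac{6}{5} - L$)
$v{\left(3 \right)} 104 + T{\left(-5 \right)} = 3 \cdot 104 + \left(\frac{6}{5} - -5\right) = 312 + \left(\frac{6}{5} + 5\right) = 312 + \frac{31}{5} = \frac{1591}{5}$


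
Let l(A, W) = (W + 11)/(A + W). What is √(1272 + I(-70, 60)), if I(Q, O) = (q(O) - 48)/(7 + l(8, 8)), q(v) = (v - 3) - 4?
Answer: 2*√5459818/131 ≈ 35.674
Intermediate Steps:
l(A, W) = (11 + W)/(A + W)
q(v) = -7 + v (q(v) = (-3 + v) - 4 = -7 + v)
I(Q, O) = -880/131 + 16*O/131 (I(Q, O) = ((-7 + O) - 48)/(7 + (11 + 8)/(8 + 8)) = (-55 + O)/(7 + 19/16) = (-55 + O)/(131/16) = (-55 + O)*(16/131) = -880/131 + 16*O/131)
√(1272 + I(-70, 60)) = √(1272 + (-880/131 + (16/131)*60)) = √(1272 + (-880/131 + 960/131)) = √(1272 + 80/131) = √(166712/131) = 2*√5459818/131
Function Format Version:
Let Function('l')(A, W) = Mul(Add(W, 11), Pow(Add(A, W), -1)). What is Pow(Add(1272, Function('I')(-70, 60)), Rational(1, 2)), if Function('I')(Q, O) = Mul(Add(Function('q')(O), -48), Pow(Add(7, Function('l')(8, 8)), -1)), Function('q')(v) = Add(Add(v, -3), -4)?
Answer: Mul(Rational(2, 131), Pow(5459818, Rational(1, 2))) ≈ 35.674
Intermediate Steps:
Function('l')(A, W) = Mul(Pow(Add(A, W), -1), Add(11, W)) (Function('l')(A, W) = Mul(Add(11, W), Pow(Add(A, W), -1)) = Mul(Pow(Add(A, W), -1), Add(11, W)))
Function('q')(v) = Add(-7, v) (Function('q')(v) = Add(Add(-3, v), -4) = Add(-7, v))
Function('I')(Q, O) = Add(Rational(-880, 131), Mul(Rational(16, 131), O)) (Function('I')(Q, O) = Mul(Add(Add(-7, O), -48), Pow(Add(7, Mul(Pow(Add(8, 8), -1), Add(11, 8))), -1)) = Mul(Add(-55, O), Pow(Add(7, Mul(Pow(16, -1), 19)), -1)) = Mul(Add(-55, O), Pow(Add(7, Mul(Rational(1, 16), 19)), -1)) = Mul(Add(-55, O), Pow(Add(7, Rational(19, 16)), -1)) = Mul(Add(-55, O), Pow(Rational(131, 16), -1)) = Mul(Add(-55, O), Rational(16, 131)) = Add(Rational(-880, 131), Mul(Rational(16, 131), O)))
Pow(Add(1272, Function('I')(-70, 60)), Rational(1, 2)) = Pow(Add(1272, Add(Rational(-880, 131), Mul(Rational(16, 131), 60))), Rational(1, 2)) = Pow(Add(1272, Add(Rational(-880, 131), Rational(960, 131))), Rational(1, 2)) = Pow(Add(1272, Rational(80, 131)), Rational(1, 2)) = Pow(Rational(166712, 131), Rational(1, 2)) = Mul(Rational(2, 131), Pow(5459818, Rational(1, 2)))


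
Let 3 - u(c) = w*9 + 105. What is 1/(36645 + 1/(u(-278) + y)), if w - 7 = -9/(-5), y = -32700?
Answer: 164406/6024657865 ≈ 2.7289e-5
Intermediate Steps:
w = 44/5 (w = 7 - 9/(-5) = 7 - 9*(-⅕) = 7 + 9/5 = 44/5 ≈ 8.8000)
u(c) = -906/5 (u(c) = 3 - ((44/5)*9 + 105) = 3 - (396/5 + 105) = 3 - 1*921/5 = 3 - 921/5 = -906/5)
1/(36645 + 1/(u(-278) + y)) = 1/(36645 + 1/(-906/5 - 32700)) = 1/(36645 + 1/(-164406/5)) = 1/(36645 - 5/164406) = 1/(6024657865/164406) = 164406/6024657865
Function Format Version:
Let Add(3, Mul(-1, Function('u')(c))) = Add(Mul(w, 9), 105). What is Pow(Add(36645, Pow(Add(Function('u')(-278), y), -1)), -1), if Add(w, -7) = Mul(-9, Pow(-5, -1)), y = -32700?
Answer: Rational(164406, 6024657865) ≈ 2.7289e-5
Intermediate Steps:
w = Rational(44, 5) (w = Add(7, Mul(-9, Pow(-5, -1))) = Add(7, Mul(-9, Rational(-1, 5))) = Add(7, Rational(9, 5)) = Rational(44, 5) ≈ 8.8000)
Function('u')(c) = Rational(-906, 5) (Function('u')(c) = Add(3, Mul(-1, Add(Mul(Rational(44, 5), 9), 105))) = Add(3, Mul(-1, Add(Rational(396, 5), 105))) = Add(3, Mul(-1, Rational(921, 5))) = Add(3, Rational(-921, 5)) = Rational(-906, 5))
Pow(Add(36645, Pow(Add(Function('u')(-278), y), -1)), -1) = Pow(Add(36645, Pow(Add(Rational(-906, 5), -32700), -1)), -1) = Pow(Add(36645, Pow(Rational(-164406, 5), -1)), -1) = Pow(Add(36645, Rational(-5, 164406)), -1) = Pow(Rational(6024657865, 164406), -1) = Rational(164406, 6024657865)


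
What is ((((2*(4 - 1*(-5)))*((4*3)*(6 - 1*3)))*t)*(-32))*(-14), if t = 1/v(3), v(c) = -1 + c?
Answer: 145152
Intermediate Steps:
t = 1/2 (t = 1/(-1 + 3) = 1/2 ≈ 0.50000)
((((2*(4 - 1*(-5)))*((4*3)*(6 - 1*3)))*t)*(-32))*(-14) = ((((2*(4 - 1*(-5)))*((4*3)*(6 - 1*3)))*(1/2))*(-32))*(-14) = ((((2*(4 + 5))*(12*(6 - 3)))*(1/2))*(-32))*(-14) = ((((2*9)*(12*3))*(1/2))*(-32))*(-14) = (((18*36)*(1/2))*(-32))*(-14) = ((648*(1/2))*(-32))*(-14) = (324*(-32))*(-14) = -10368*(-14) = 145152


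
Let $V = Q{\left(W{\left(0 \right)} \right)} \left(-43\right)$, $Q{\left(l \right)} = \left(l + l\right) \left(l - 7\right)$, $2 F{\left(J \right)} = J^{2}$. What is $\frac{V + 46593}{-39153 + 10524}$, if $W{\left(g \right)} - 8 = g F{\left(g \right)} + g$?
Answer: $- \frac{45905}{28629} \approx -1.6034$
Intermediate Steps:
$F{\left(J \right)} = \frac{J^{2}}{2}$
$W{\left(g \right)} = 8 + g + \frac{g^{3}}{2}$ ($W{\left(g \right)} = 8 + \left(g \frac{g^{2}}{2} + g\right) = 8 + \left(\frac{g^{3}}{2} + g\right) = 8 + \left(g + \frac{g^{3}}{2}\right) = 8 + g + \frac{g^{3}}{2}$)
$Q{\left(l \right)} = 2 l \left(-7 + l\right)$
$V = -688$ ($V = 2 \left(8 + 0 + \frac{0^{3}}{2}\right) \left(-7 + \left(8 + 0 + \frac{0^{3}}{2}\right)\right) \left(-43\right) = 2 \left(8 + 0 + \frac{1}{2} \cdot 0\right) \left(-7 + \left(8 + 0 + \frac{1}{2} \cdot 0\right)\right) \left(-43\right) = 2 \left(8 + 0 + 0\right) \left(-7 + \left(8 + 0 + 0\right)\right) \left(-43\right) = 2 \cdot 8 \left(-7 + 8\right) \left(-43\right) = 2 \cdot 8 \cdot 1 \left(-43\right) = 16 \left(-43\right) = -688$)
$\frac{V + 46593}{-39153 + 10524} = \frac{-688 + 46593}{-39153 + 10524} = \frac{45905}{-28629} = 45905 \left(- \frac{1}{28629}\right) = - \frac{45905}{28629}$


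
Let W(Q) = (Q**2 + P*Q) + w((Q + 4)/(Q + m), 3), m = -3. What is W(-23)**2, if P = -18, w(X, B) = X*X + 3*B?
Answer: 414623951569/456976 ≈ 9.0732e+5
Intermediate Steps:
w(X, B) = X**2 + 3*B
W(Q) = 9 + Q**2 - 18*Q + (4 + Q)**2/(-3 + Q)**2 (W(Q) = (Q**2 - 18*Q) + (((Q + 4)/(Q - 3))**2 + 3*3) = (Q**2 - 18*Q) + (((4 + Q)/(-3 + Q))**2 + 9) = (Q**2 - 18*Q) + ((4 + Q)**2/(-3 + Q)**2 + 9) = (Q**2 - 18*Q) + (9 + (4 + Q)**2/(-3 + Q)**2) = 9 + Q**2 - 18*Q + (4 + Q)**2/(-3 + Q)**2)
W(-23)**2 = (9 + (-23)**2 - 18*(-23) + (4 - 23)**2/(-3 - 23)**2)**2 = (9 + 529 + 414 + (-19)**2/(-26)**2)**2 = (9 + 529 + 414 + (1/676)*361)**2 = (9 + 529 + 414 + 361/676)**2 = (643913/676)**2 = 414623951569/456976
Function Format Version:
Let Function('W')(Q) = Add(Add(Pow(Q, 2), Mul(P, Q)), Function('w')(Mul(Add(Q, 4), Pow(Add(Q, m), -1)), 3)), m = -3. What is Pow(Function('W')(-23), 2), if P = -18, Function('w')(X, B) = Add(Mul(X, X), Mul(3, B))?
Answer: Rational(414623951569, 456976) ≈ 9.0732e+5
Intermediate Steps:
Function('w')(X, B) = Add(Pow(X, 2), Mul(3, B))
Function('W')(Q) = Add(9, Pow(Q, 2), Mul(-18, Q), Mul(Pow(Add(-3, Q), -2), Pow(Add(4, Q), 2))) (Function('W')(Q) = Add(Add(Pow(Q, 2), Mul(-18, Q)), Add(Pow(Mul(Add(Q, 4), Pow(Add(Q, -3), -1)), 2), Mul(3, 3))) = Add(Add(Pow(Q, 2), Mul(-18, Q)), Add(Pow(Mul(Add(4, Q), Pow(Add(-3, Q), -1)), 2), 9)) = Add(Add(Pow(Q, 2), Mul(-18, Q)), Add(Pow(Mul(Pow(Add(-3, Q), -1), Add(4, Q)), 2), 9)) = Add(Add(Pow(Q, 2), Mul(-18, Q)), Add(Mul(Pow(Add(-3, Q), -2), Pow(Add(4, Q), 2)), 9)) = Add(Add(Pow(Q, 2), Mul(-18, Q)), Add(9, Mul(Pow(Add(-3, Q), -2), Pow(Add(4, Q), 2)))) = Add(9, Pow(Q, 2), Mul(-18, Q), Mul(Pow(Add(-3, Q), -2), Pow(Add(4, Q), 2))))
Pow(Function('W')(-23), 2) = Pow(Add(9, Pow(-23, 2), Mul(-18, -23), Mul(Pow(Add(-3, -23), -2), Pow(Add(4, -23), 2))), 2) = Pow(Add(9, 529, 414, Mul(Pow(-26, -2), Pow(-19, 2))), 2) = Pow(Add(9, 529, 414, Mul(Rational(1, 676), 361)), 2) = Pow(Add(9, 529, 414, Rational(361, 676)), 2) = Pow(Rational(643913, 676), 2) = Rational(414623951569, 456976)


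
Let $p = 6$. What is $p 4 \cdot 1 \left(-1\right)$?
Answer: $-24$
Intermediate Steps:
$p 4 \cdot 1 \left(-1\right) = 6 \cdot 4 \cdot 1 \left(-1\right) = 6 \cdot 4 \left(-1\right) = 6 \left(-4\right) = -24$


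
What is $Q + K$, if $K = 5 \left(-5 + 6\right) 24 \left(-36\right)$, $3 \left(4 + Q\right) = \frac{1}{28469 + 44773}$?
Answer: $- \frac{950095223}{219726} \approx -4324.0$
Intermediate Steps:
$Q = - \frac{878903}{219726}$ ($Q = -4 + \frac{1}{3 \left(28469 + 44773\right)} = -4 + \frac{1}{3 \cdot 73242} = -4 + \frac{1}{3} \cdot \frac{1}{73242} = -4 + \frac{1}{219726} = - \frac{878903}{219726} \approx -4.0$)
$K = -4320$ ($K = 5 \cdot 1 \cdot 24 \left(-36\right) = 5 \cdot 24 \left(-36\right) = 120 \left(-36\right) = -4320$)
$Q + K = - \frac{878903}{219726} - 4320 = - \frac{950095223}{219726}$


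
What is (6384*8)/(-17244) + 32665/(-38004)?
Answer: -23187181/6067972 ≈ -3.8212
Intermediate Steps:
(6384*8)/(-17244) + 32665/(-38004) = 51072*(-1/17244) + 32665*(-1/38004) = -4256/1437 - 32665/38004 = -23187181/6067972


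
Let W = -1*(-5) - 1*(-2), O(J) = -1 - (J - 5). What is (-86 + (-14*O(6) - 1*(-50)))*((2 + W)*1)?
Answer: -72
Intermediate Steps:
O(J) = 4 - J (O(J) = -1 - (-5 + J) = -1 + (5 - J) = 4 - J)
W = 7 (W = 5 + 2 = 7)
(-86 + (-14*O(6) - 1*(-50)))*((2 + W)*1) = (-86 + (-14*(4 - 1*6) - 1*(-50)))*((2 + 7)*1) = (-86 + (-14*(4 - 6) + 50))*(9*1) = (-86 + (-14*(-2) + 50))*9 = (-86 + (28 + 50))*9 = (-86 + 78)*9 = -8*9 = -72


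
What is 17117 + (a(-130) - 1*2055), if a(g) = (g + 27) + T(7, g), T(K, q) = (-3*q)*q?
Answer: -35741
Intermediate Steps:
T(K, q) = -3*q²
a(g) = 27 + g - 3*g² (a(g) = (g + 27) - 3*g² = (27 + g) - 3*g² = 27 + g - 3*g²)
17117 + (a(-130) - 1*2055) = 17117 + ((27 - 130 - 3*(-130)²) - 1*2055) = 17117 + ((27 - 130 - 3*16900) - 2055) = 17117 + ((27 - 130 - 50700) - 2055) = 17117 + (-50803 - 2055) = 17117 - 52858 = -35741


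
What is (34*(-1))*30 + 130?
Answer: -890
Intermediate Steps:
(34*(-1))*30 + 130 = -34*30 + 130 = -1020 + 130 = -890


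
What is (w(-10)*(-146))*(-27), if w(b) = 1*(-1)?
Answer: -3942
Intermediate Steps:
w(b) = -1
(w(-10)*(-146))*(-27) = -1*(-146)*(-27) = 146*(-27) = -3942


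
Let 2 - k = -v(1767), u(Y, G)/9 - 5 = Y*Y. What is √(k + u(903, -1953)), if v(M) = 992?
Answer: 2*√1834930 ≈ 2709.2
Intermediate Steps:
u(Y, G) = 45 + 9*Y² (u(Y, G) = 45 + 9*(Y*Y) = 45 + 9*Y²)
k = 994 (k = 2 - (-1)*992 = 2 - 1*(-992) = 2 + 992 = 994)
√(k + u(903, -1953)) = √(994 + (45 + 9*903²)) = √(994 + (45 + 9*815409)) = √(994 + (45 + 7338681)) = √(994 + 7338726) = √7339720 = 2*√1834930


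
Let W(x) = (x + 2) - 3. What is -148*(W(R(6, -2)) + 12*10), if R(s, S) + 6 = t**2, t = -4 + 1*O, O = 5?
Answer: -16872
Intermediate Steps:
t = 1 (t = -4 + 1*5 = -4 + 5 = 1)
R(s, S) = -5 (R(s, S) = -6 + 1**2 = -6 + 1 = -5)
W(x) = -1 + x (W(x) = (2 + x) - 3 = -1 + x)
-148*(W(R(6, -2)) + 12*10) = -148*((-1 - 5) + 12*10) = -148*(-6 + 120) = -148*114 = -16872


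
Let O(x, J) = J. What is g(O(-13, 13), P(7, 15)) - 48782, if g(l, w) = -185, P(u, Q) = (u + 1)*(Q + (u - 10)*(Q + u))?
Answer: -48967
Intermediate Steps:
P(u, Q) = (1 + u)*(Q + (-10 + u)*(Q + u))
g(O(-13, 13), P(7, 15)) - 48782 = -185 - 48782 = -48967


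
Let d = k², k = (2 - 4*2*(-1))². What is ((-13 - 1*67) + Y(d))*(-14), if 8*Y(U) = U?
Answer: -16380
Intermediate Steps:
k = 100 (k = (2 - 8*(-1))² = (2 + 8)² = 10² = 100)
d = 10000 (d = 100² = 10000)
Y(U) = U/8
((-13 - 1*67) + Y(d))*(-14) = ((-13 - 1*67) + (⅛)*10000)*(-14) = ((-13 - 67) + 1250)*(-14) = (-80 + 1250)*(-14) = 1170*(-14) = -16380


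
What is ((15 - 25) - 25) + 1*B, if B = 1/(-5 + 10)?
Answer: -174/5 ≈ -34.800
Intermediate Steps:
B = ⅕ (B = 1/5 = (⅕)*1 = ⅕ ≈ 0.20000)
((15 - 25) - 25) + 1*B = ((15 - 25) - 25) + 1*(⅕) = (-10 - 25) + ⅕ = -35 + ⅕ = -174/5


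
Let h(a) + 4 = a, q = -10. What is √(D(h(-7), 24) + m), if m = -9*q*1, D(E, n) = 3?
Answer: √93 ≈ 9.6436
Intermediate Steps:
h(a) = -4 + a
m = 90 (m = -9*(-10)*1 = 90*1 = 90)
√(D(h(-7), 24) + m) = √(3 + 90) = √93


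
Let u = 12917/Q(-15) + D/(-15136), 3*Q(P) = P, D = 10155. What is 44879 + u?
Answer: 3200880233/75680 ≈ 42295.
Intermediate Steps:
Q(P) = P/3
u = -195562487/75680 (u = 12917/(((1/3)*(-15))) + 10155/(-15136) = 12917/(-5) + 10155*(-1/15136) = 12917*(-1/5) - 10155/15136 = -12917/5 - 10155/15136 = -195562487/75680 ≈ -2584.1)
44879 + u = 44879 - 195562487/75680 = 3200880233/75680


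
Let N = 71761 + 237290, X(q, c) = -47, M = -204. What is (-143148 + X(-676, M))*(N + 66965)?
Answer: -53843611120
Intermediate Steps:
N = 309051
(-143148 + X(-676, M))*(N + 66965) = (-143148 - 47)*(309051 + 66965) = -143195*376016 = -53843611120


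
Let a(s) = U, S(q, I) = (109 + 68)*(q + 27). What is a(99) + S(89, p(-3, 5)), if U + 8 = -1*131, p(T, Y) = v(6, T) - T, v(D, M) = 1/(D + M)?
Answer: 20393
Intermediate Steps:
p(T, Y) = 1/(6 + T) - T
S(q, I) = 4779 + 177*q (S(q, I) = 177*(27 + q) = 4779 + 177*q)
U = -139 (U = -8 - 1*131 = -8 - 131 = -139)
a(s) = -139
a(99) + S(89, p(-3, 5)) = -139 + (4779 + 177*89) = -139 + (4779 + 15753) = -139 + 20532 = 20393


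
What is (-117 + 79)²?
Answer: 1444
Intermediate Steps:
(-117 + 79)² = (-38)² = 1444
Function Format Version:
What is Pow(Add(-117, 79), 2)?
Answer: 1444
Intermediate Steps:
Pow(Add(-117, 79), 2) = Pow(-38, 2) = 1444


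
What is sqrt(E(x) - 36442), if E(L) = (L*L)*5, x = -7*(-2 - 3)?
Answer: I*sqrt(30317) ≈ 174.12*I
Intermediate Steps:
x = 35 (x = -7*(-5) = 35)
E(L) = 5*L**2 (E(L) = L**2*5 = 5*L**2)
sqrt(E(x) - 36442) = sqrt(5*35**2 - 36442) = sqrt(5*1225 - 36442) = sqrt(6125 - 36442) = sqrt(-30317) = I*sqrt(30317)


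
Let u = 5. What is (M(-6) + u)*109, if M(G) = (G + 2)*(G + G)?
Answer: 5777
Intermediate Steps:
M(G) = 2*G*(2 + G) (M(G) = (2 + G)*(2*G) = 2*G*(2 + G))
(M(-6) + u)*109 = (2*(-6)*(2 - 6) + 5)*109 = (2*(-6)*(-4) + 5)*109 = (48 + 5)*109 = 53*109 = 5777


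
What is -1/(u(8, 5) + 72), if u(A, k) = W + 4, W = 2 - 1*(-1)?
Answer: -1/79 ≈ -0.012658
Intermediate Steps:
W = 3 (W = 2 + 1 = 3)
u(A, k) = 7 (u(A, k) = 3 + 4 = 7)
-1/(u(8, 5) + 72) = -1/(7 + 72) = -1/79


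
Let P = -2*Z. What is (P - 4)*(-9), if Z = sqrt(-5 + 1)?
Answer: 36 + 36*I ≈ 36.0 + 36.0*I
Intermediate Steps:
Z = 2*I (Z = sqrt(-4) = 2*I ≈ 2.0*I)
P = -4*I ≈ -4.0*I
(P - 4)*(-9) = (-4*I - 4)*(-9) = (-4 - 4*I)*(-9) = 36 + 36*I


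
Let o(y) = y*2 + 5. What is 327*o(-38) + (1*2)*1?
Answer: -23215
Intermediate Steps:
o(y) = 5 + 2*y (o(y) = 2*y + 5 = 5 + 2*y)
327*o(-38) + (1*2)*1 = 327*(5 + 2*(-38)) + (1*2)*1 = 327*(5 - 76) + 2*1 = 327*(-71) + 2 = -23217 + 2 = -23215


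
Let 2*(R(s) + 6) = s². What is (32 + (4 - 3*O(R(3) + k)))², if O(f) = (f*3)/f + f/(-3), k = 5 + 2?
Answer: 4225/4 ≈ 1056.3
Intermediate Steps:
k = 7
R(s) = -6 + s²/2
O(f) = 3 - f/3 (O(f) = (3*f)/f + f*(-⅓) = 3 - f/3)
(32 + (4 - 3*O(R(3) + k)))² = (32 + (4 - 3*(3 - ((-6 + (½)*3²) + 7)/3)))² = (32 + (4 - 3*(3 - ((-6 + (½)*9) + 7)/3)))² = (32 + (4 - 3*(3 - ((-6 + 9/2) + 7)/3)))² = (32 + (4 - 3*(3 - (-3/2 + 7)/3)))² = (32 + (4 - 3*(3 - ⅓*11/2)))² = (32 + (4 - 3*(3 - 11/6)))² = (32 + (4 - 3*7/6))² = (32 + (4 - 7/2))² = (32 + ½)² = (65/2)² = 4225/4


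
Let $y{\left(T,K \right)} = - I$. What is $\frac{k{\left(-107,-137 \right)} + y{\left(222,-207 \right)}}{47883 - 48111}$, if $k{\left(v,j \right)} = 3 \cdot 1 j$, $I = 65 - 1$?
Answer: $\frac{25}{12} \approx 2.0833$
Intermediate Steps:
$I = 64$ ($I = 65 - 1 = 64$)
$y{\left(T,K \right)} = -64$ ($y{\left(T,K \right)} = \left(-1\right) 64 = -64$)
$k{\left(v,j \right)} = 3 j$
$\frac{k{\left(-107,-137 \right)} + y{\left(222,-207 \right)}}{47883 - 48111} = \frac{3 \left(-137\right) - 64}{47883 - 48111} = \frac{-411 - 64}{-228} = \left(-475\right) \left(- \frac{1}{228}\right) = \frac{25}{12}$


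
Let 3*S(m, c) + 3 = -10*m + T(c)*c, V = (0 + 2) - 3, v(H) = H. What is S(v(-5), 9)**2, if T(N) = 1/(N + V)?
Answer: 148225/576 ≈ 257.33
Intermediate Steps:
V = -1 (V = 2 - 3 = -1)
T(N) = 1/(-1 + N) (T(N) = 1/(N - 1) = 1/(-1 + N))
S(m, c) = -1 - 10*m/3 + c/(3*(-1 + c)) (S(m, c) = -1 + (-10*m + c/(-1 + c))/3 = -1 + (-10*m/3 + c/(3*(-1 + c))) = -1 - 10*m/3 + c/(3*(-1 + c)))
S(v(-5), 9)**2 = ((9 - (-1 + 9)*(3 + 10*(-5)))/(3*(-1 + 9)))**2 = ((1/3)*(9 - 1*8*(3 - 50))/8)**2 = ((1/3)*(1/8)*(9 - 1*8*(-47)))**2 = ((1/3)*(1/8)*(9 + 376))**2 = ((1/3)*(1/8)*385)**2 = (385/24)**2 = 148225/576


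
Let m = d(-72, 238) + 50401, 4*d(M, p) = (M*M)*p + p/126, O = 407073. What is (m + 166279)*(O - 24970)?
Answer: 7223513926375/36 ≈ 2.0065e+11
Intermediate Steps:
d(M, p) = p/504 + p*M²/4 (d(M, p) = ((M*M)*p + p/126)/4 = (M²*p + p*(1/126))/4 = (p*M² + p/126)/4 = (p/126 + p*M²)/4 = p/504 + p*M²/4)
m = 12918581/36 (m = (1/504)*238*(1 + 126*(-72)²) + 50401 = (1/504)*238*(1 + 126*5184) + 50401 = (1/504)*238*(1 + 653184) + 50401 = (1/504)*238*653185 + 50401 = 11104145/36 + 50401 = 12918581/36 ≈ 3.5885e+5)
(m + 166279)*(O - 24970) = (12918581/36 + 166279)*(407073 - 24970) = (18904625/36)*382103 = 7223513926375/36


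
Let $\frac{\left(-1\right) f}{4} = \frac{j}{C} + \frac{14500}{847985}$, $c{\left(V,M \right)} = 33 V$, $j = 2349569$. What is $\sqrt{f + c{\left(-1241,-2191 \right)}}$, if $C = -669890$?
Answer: $\frac{i \sqrt{132105522047553171577324735}}{56805667165} \approx 202.33 i$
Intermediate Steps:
$f = \frac{793074345386}{56805667165}$ ($f = - 4 \left(\frac{2349569}{-669890} + \frac{14500}{847985}\right) = - 4 \left(2349569 \left(- \frac{1}{669890}\right) + 14500 \cdot \frac{1}{847985}\right) = - 4 \left(- \frac{2349569}{669890} + \frac{2900}{169597}\right) = \left(-4\right) \left(- \frac{396537172693}{113611334330}\right) = \frac{793074345386}{56805667165} \approx 13.961$)
$\sqrt{f + c{\left(-1241,-2191 \right)}} = \sqrt{\frac{793074345386}{56805667165} + 33 \left(-1241\right)} = \sqrt{\frac{793074345386}{56805667165} - 40953} = \sqrt{- \frac{2325569413062859}{56805667165}} = \frac{i \sqrt{132105522047553171577324735}}{56805667165}$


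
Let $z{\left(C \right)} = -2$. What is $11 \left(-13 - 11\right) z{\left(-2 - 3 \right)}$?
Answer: $528$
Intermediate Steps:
$11 \left(-13 - 11\right) z{\left(-2 - 3 \right)} = 11 \left(-13 - 11\right) \left(-2\right) = 11 \left(\left(-24\right) \left(-2\right)\right) = 11 \cdot 48 = 528$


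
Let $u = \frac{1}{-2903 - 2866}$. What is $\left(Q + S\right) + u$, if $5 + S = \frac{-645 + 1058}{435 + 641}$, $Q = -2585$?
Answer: $- \frac{16074898439}{6207444} \approx -2589.6$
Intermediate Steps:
$u = - \frac{1}{5769}$ ($u = \frac{1}{-5769} = - \frac{1}{5769} \approx -0.00017334$)
$S = - \frac{4967}{1076}$ ($S = -5 + \frac{-645 + 1058}{435 + 641} = -5 + \frac{413}{1076} = - \frac{4967}{1076} \approx -4.6162$)
$\left(Q + S\right) + u = \left(-2585 - \frac{4967}{1076}\right) - \frac{1}{5769} = - \frac{2786427}{1076} - \frac{1}{5769} = - \frac{16074898439}{6207444}$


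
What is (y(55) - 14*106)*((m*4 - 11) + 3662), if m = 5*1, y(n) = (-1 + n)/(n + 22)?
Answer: -419279594/77 ≈ -5.4452e+6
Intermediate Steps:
y(n) = (-1 + n)/(22 + n)
m = 5
(y(55) - 14*106)*((m*4 - 11) + 3662) = ((-1 + 55)/(22 + 55) - 14*106)*((5*4 - 11) + 3662) = (54/77 - 1484)*((20 - 11) + 3662) = ((1/77)*54 - 1484)*(9 + 3662) = (54/77 - 1484)*3671 = -114214/77*3671 = -419279594/77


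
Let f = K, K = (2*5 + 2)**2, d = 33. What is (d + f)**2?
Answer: 31329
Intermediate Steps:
K = 144 (K = (10 + 2)**2 = 12**2 = 144)
f = 144
(d + f)**2 = (33 + 144)**2 = 177**2 = 31329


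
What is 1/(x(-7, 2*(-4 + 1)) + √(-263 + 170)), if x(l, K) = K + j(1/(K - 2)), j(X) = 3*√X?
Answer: 4/(-24 + 3*I*√2 + 4*I*√93) ≈ -0.039845 - 0.071086*I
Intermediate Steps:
x(l, K) = K + 3*√(1/(-2 + K)) (x(l, K) = K + 3*√(1/(K - 2)) = K + 3*√(1/(-2 + K)))
1/(x(-7, 2*(-4 + 1)) + √(-263 + 170)) = 1/((2*(-4 + 1) + 3*√(1/(-2 + 2*(-4 + 1)))) + √(-263 + 170)) = 1/((2*(-3) + 3*√(1/(-2 + 2*(-3)))) + √(-93)) = 1/((-6 + 3*√(1/(-2 - 6))) + I*√93) = 1/((-6 + 3*√(1/(-8))) + I*√93) = 1/((-6 + 3*√(-⅛)) + I*√93) = 1/((-6 + 3*(I*√2/4)) + I*√93) = 1/((-6 + 3*I*√2/4) + I*√93) = 1/(-6 + I*√93 + 3*I*√2/4)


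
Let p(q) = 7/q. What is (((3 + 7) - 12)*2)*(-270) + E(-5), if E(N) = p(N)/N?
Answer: 27007/25 ≈ 1080.3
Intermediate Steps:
E(N) = 7/N² (E(N) = (7/N)/N = 7/N²)
(((3 + 7) - 12)*2)*(-270) + E(-5) = (((3 + 7) - 12)*2)*(-270) + 7/(-5)² = ((10 - 12)*2)*(-270) + 7*(1/25) = -2*2*(-270) + 7/25 = -4*(-270) + 7/25 = 1080 + 7/25 = 27007/25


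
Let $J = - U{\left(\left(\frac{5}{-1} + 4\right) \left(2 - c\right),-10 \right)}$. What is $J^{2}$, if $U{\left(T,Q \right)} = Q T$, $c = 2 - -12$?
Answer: $14400$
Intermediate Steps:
$c = 14$ ($c = 2 + 12 = 14$)
$J = 120$ ($J = - \left(-10\right) \left(\frac{5}{-1} + 4\right) \left(2 - 14\right) = - \left(-10\right) \left(5 \left(-1\right) + 4\right) \left(2 - 14\right) = - \left(-10\right) \left(-5 + 4\right) \left(-12\right) = - \left(-10\right) \left(\left(-1\right) \left(-12\right)\right) = - \left(-10\right) 12 = \left(-1\right) \left(-120\right) = 120$)
$J^{2} = 120^{2} = 14400$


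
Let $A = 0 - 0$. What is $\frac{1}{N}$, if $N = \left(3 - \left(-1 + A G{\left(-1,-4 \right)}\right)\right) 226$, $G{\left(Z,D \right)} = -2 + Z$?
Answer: $\frac{1}{904} \approx 0.0011062$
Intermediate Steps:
$A = 0$ ($A = 0 + 0 = 0$)
$N = 904$ ($N = \left(3 - \left(-1 + 0 \left(-2 - 1\right)\right)\right) 226 = \left(3 - \left(-1 + 0 \left(-3\right)\right)\right) 226 = \left(3 - \left(-1 + 0\right)\right) 226 = \left(3 - -1\right) 226 = \left(3 + 1\right) 226 = 4 \cdot 226 = 904$)
$\frac{1}{N} = \frac{1}{904}$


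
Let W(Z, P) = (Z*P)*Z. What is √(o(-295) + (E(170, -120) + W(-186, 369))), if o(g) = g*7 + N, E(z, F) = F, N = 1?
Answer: 2*√3190935 ≈ 3572.6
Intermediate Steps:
W(Z, P) = P*Z² (W(Z, P) = (P*Z)*Z = P*Z²)
o(g) = 1 + 7*g (o(g) = g*7 + 1 = 7*g + 1 = 1 + 7*g)
√(o(-295) + (E(170, -120) + W(-186, 369))) = √((1 + 7*(-295)) + (-120 + 369*(-186)²)) = √((1 - 2065) + (-120 + 369*34596)) = √(-2064 + (-120 + 12765924)) = √(-2064 + 12765804) = √12763740 = 2*√3190935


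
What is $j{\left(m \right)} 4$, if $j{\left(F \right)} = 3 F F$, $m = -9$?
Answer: $972$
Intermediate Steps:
$j{\left(F \right)} = 3 F^{2}$
$j{\left(m \right)} 4 = 3 \left(-9\right)^{2} \cdot 4 = 3 \cdot 81 \cdot 4 = 243 \cdot 4 = 972$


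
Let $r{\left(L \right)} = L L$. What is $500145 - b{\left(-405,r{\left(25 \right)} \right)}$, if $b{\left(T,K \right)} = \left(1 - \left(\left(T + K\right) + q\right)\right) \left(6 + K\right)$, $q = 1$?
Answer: $638965$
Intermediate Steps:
$r{\left(L \right)} = L^{2}$
$b{\left(T,K \right)} = \left(6 + K\right) \left(- K - T\right)$ ($b{\left(T,K \right)} = \left(1 - \left(\left(T + K\right) + 1\right)\right) \left(6 + K\right) = \left(1 - \left(\left(K + T\right) + 1\right)\right) \left(6 + K\right) = \left(1 - \left(1 + K + T\right)\right) \left(6 + K\right) = \left(- K - T\right) \left(6 + K\right) = \left(6 + K\right) \left(- K - T\right)$)
$500145 - b{\left(-405,r{\left(25 \right)} \right)} = 500145 - \left(- \left(25^{2}\right)^{2} - 6 \cdot 25^{2} - -2430 - 25^{2} \left(-405\right)\right) = 500145 - \left(- 625^{2} - 3750 + 2430 - 625 \left(-405\right)\right) = 500145 - \left(\left(-1\right) 390625 - 3750 + 2430 + 253125\right) = 500145 - \left(-390625 - 3750 + 2430 + 253125\right) = 500145 - -138820 = 500145 + 138820 = 638965$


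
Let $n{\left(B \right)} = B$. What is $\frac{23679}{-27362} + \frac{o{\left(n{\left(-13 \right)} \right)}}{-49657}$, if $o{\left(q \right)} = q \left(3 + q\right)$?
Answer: $- \frac{1179385163}{1358714834} \approx -0.86802$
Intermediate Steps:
$\frac{23679}{-27362} + \frac{o{\left(n{\left(-13 \right)} \right)}}{-49657} = \frac{23679}{-27362} + \frac{\left(-13\right) \left(3 - 13\right)}{-49657} = 23679 \left(- \frac{1}{27362}\right) + \left(-13\right) \left(-10\right) \left(- \frac{1}{49657}\right) = - \frac{23679}{27362} + 130 \left(- \frac{1}{49657}\right) = - \frac{23679}{27362} - \frac{130}{49657} = - \frac{1179385163}{1358714834}$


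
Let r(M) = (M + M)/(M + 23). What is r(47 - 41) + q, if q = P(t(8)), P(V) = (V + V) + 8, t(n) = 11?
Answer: 882/29 ≈ 30.414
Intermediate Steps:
r(M) = 2*M/(23 + M) (r(M) = (2*M)/(23 + M) = 2*M/(23 + M))
P(V) = 8 + 2*V (P(V) = 2*V + 8 = 8 + 2*V)
q = 30 (q = 8 + 2*11 = 8 + 22 = 30)
r(47 - 41) + q = 2*(47 - 41)/(23 + (47 - 41)) + 30 = 2*6/(23 + 6) + 30 = 2*6/29 + 30 = 2*6*(1/29) + 30 = 12/29 + 30 = 882/29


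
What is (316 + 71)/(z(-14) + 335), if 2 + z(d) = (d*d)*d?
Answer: -387/2411 ≈ -0.16051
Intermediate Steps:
z(d) = -2 + d**3 (z(d) = -2 + (d*d)*d = -2 + d**2*d = -2 + d**3)
(316 + 71)/(z(-14) + 335) = (316 + 71)/((-2 + (-14)**3) + 335) = 387/((-2 - 2744) + 335) = 387/(-2746 + 335) = 387/(-2411) = 387*(-1/2411) = -387/2411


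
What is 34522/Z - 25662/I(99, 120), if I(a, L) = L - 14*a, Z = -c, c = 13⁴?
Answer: 114871255/6026371 ≈ 19.061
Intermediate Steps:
c = 28561
Z = -28561 (Z = -1*28561 = -28561)
34522/Z - 25662/I(99, 120) = 34522/(-28561) - 25662/(120 - 14*99) = 34522*(-1/28561) - 25662/(120 - 1386) = -34522/28561 - 25662/(-1266) = -34522/28561 - 25662*(-1/1266) = -34522/28561 + 4277/211 = 114871255/6026371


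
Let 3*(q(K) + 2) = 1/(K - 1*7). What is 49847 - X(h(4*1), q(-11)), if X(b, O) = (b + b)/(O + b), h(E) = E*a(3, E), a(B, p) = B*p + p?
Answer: 166830997/3347 ≈ 49845.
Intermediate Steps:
a(B, p) = p + B*p
q(K) = -2 + 1/(3*(-7 + K)) (q(K) = -2 + 1/(3*(K - 1*7)) = -2 + 1/(3*(K - 7)) = -2 + 1/(3*(-7 + K)))
h(E) = 4*E² (h(E) = E*(E*(1 + 3)) = E*(E*4) = E*(4*E) = 4*E²)
X(b, O) = 2*b/(O + b) (X(b, O) = (2*b)/(O + b) = 2*b/(O + b))
49847 - X(h(4*1), q(-11)) = 49847 - 2*4*(4*1)²/((43 - 6*(-11))/(3*(-7 - 11)) + 4*(4*1)²) = 49847 - 2*4*4²/((⅓)*(43 + 66)/(-18) + 4*4²) = 49847 - 2*4*16/((⅓)*(-1/18)*109 + 4*16) = 49847 - 2*64/(-109/54 + 64) = 49847 - 2*64/3347/54 = 49847 - 2*64*54/3347 = 49847 - 1*6912/3347 = 49847 - 6912/3347 = 166830997/3347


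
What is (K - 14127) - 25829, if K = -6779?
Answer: -46735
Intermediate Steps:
(K - 14127) - 25829 = (-6779 - 14127) - 25829 = -20906 - 25829 = -46735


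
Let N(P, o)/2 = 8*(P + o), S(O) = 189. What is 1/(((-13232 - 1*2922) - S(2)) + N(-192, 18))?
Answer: -1/19127 ≈ -5.2282e-5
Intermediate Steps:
N(P, o) = 16*P + 16*o (N(P, o) = 2*(8*(P + o)) = 2*(8*P + 8*o) = 16*P + 16*o)
1/(((-13232 - 1*2922) - S(2)) + N(-192, 18)) = 1/(((-13232 - 1*2922) - 1*189) + (16*(-192) + 16*18)) = 1/(((-13232 - 2922) - 189) + (-3072 + 288)) = 1/((-16154 - 189) - 2784) = 1/(-16343 - 2784) = 1/(-19127) = -1/19127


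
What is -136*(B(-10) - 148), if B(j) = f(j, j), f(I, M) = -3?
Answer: 20536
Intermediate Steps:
B(j) = -3
-136*(B(-10) - 148) = -136*(-3 - 148) = -136*(-151) = 20536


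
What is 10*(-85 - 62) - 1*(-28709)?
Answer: 27239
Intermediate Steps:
10*(-85 - 62) - 1*(-28709) = 10*(-147) + 28709 = -1470 + 28709 = 27239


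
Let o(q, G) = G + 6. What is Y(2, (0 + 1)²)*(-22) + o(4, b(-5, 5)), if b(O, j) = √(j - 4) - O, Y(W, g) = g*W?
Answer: -32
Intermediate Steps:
Y(W, g) = W*g
b(O, j) = √(-4 + j) - O
o(q, G) = 6 + G
Y(2, (0 + 1)²)*(-22) + o(4, b(-5, 5)) = (2*(0 + 1)²)*(-22) + (6 + (√(-4 + 5) - 1*(-5))) = (2*1²)*(-22) + (6 + (√1 + 5)) = (2*1)*(-22) + (6 + (1 + 5)) = 2*(-22) + (6 + 6) = -44 + 12 = -32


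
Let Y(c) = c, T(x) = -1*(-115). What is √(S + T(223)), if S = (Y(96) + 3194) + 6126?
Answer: 3*√1059 ≈ 97.627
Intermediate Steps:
T(x) = 115
S = 9416 (S = (96 + 3194) + 6126 = 3290 + 6126 = 9416)
√(S + T(223)) = √(9416 + 115) = √9531 = 3*√1059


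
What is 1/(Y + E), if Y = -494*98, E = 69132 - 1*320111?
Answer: -1/299391 ≈ -3.3401e-6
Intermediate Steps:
E = -250979 (E = 69132 - 320111 = -250979)
Y = -48412
1/(Y + E) = 1/(-48412 - 250979) = 1/(-299391) = -1/299391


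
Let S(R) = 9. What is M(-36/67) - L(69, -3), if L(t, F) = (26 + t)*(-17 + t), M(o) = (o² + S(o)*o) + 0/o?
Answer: -22196072/4489 ≈ -4944.5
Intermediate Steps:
M(o) = o² + 9*o (M(o) = (o² + 9*o) + 0/o = (o² + 9*o) + 0 = o² + 9*o)
L(t, F) = (-17 + t)*(26 + t)
M(-36/67) - L(69, -3) = (-36/67)*(9 - 36/67) - (-442 + 69² + 9*69) = (-36*1/67)*(9 - 36*1/67) - (-442 + 4761 + 621) = -36*(9 - 36/67)/67 - 1*4940 = -36/67*567/67 - 4940 = -20412/4489 - 4940 = -22196072/4489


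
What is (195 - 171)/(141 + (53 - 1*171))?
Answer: 24/23 ≈ 1.0435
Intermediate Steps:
(195 - 171)/(141 + (53 - 1*171)) = 24/(141 + (53 - 171)) = 24/(141 - 118) = 24/23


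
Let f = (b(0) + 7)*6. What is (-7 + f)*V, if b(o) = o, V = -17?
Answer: -595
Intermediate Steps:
f = 42 (f = (0 + 7)*6 = 7*6 = 42)
(-7 + f)*V = (-7 + 42)*(-17) = 35*(-17) = -595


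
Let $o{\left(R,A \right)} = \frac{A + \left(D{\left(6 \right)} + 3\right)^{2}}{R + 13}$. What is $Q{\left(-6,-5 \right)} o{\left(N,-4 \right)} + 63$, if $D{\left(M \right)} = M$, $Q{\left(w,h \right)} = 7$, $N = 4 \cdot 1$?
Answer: $\frac{1610}{17} \approx 94.706$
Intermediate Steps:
$N = 4$
$o{\left(R,A \right)} = \frac{81 + A}{13 + R}$ ($o{\left(R,A \right)} = \frac{A + \left(6 + 3\right)^{2}}{R + 13} = \frac{A + 9^{2}}{13 + R} = \frac{A + 81}{13 + R} = \frac{81 + A}{13 + R}$)
$Q{\left(-6,-5 \right)} o{\left(N,-4 \right)} + 63 = 7 \frac{81 - 4}{13 + 4} + 63 = 7 \cdot \frac{1}{17} \cdot 77 + 63 = 7 \cdot \frac{77}{17} + 63 = \frac{539}{17} + 63 = \frac{1610}{17}$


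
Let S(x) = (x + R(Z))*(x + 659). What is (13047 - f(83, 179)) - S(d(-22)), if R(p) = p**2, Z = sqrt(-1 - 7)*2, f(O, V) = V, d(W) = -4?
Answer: 36448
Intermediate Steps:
Z = 4*I*sqrt(2) (Z = sqrt(-8)*2 = (2*I*sqrt(2))*2 = 4*I*sqrt(2) ≈ 5.6569*I)
S(x) = (-32 + x)*(659 + x) (S(x) = (x + (4*I*sqrt(2))**2)*(x + 659) = (x - 32)*(659 + x) = (-32 + x)*(659 + x))
(13047 - f(83, 179)) - S(d(-22)) = (13047 - 1*179) - (-21088 + (-4)**2 + 627*(-4)) = (13047 - 179) - (-21088 + 16 - 2508) = 12868 - 1*(-23580) = 12868 + 23580 = 36448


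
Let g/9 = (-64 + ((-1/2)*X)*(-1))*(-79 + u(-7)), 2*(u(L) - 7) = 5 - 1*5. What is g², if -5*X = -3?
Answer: 42596006544/25 ≈ 1.7038e+9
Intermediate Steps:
u(L) = 7 (u(L) = 7 + (5 - 1*5)/2 = 7 + (5 - 5)/2 = 7 + (½)*0 = 7 + 0 = 7)
X = ⅗ (X = -⅕*(-3) = ⅗ ≈ 0.60000)
g = 206388/5 (g = 9*((-64 + (-1/2*(⅗))*(-1))*(-79 + 7)) = 9*((-64 + (-1*½*(⅗))*(-1))*(-72)) = 9*((-64 - ½*⅗*(-1))*(-72)) = 9*((-64 - 3/10*(-1))*(-72)) = 9*((-64 + 3/10)*(-72)) = 9*(-637/10*(-72)) = 9*(22932/5) = 206388/5 ≈ 41278.)
g² = (206388/5)² = 42596006544/25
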